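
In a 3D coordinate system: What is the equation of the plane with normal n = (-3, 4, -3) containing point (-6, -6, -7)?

The plane through P with normal n = (a, b, c) satisfies n·(r - P) = 0,
i.e. ax + by + cz = a·x₀ + b·y₀ + c·z₀.
d = (-3)·(-6) + 4·(-6) + (-3)·(-7)
  = 18 - 24 + 21
  = 15
Equation: -3x + 4y - 3z = 15

-3x + 4y - 3z = 15


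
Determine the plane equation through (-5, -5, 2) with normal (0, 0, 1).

The plane through P with normal n = (a, b, c) satisfies n·(r - P) = 0,
i.e. ax + by + cz = a·x₀ + b·y₀ + c·z₀.
d = 0·(-5) + 0·(-5) + 1·2
  = 0 + 0 + 2
  = 2
Equation: z = 2

z = 2


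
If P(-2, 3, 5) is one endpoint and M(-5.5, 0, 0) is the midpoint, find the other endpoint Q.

Q = 2M - P
  = (2·(-5.5) - (-2), 2·0 - 3, 2·0 - 5)
  = (-11 + 2, 0 - 3, 0 - 5)
  = (-9, -3, -5)

(-9, -3, -5)


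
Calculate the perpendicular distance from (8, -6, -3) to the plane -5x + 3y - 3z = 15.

distance = |a·x₀ + b·y₀ + c·z₀ - d| / √(a² + b² + c²)
  = |(-5)·8 + 3·(-6) + (-3)·(-3) - 15| / √((-5)² + 3² + (-3)²)
  = |-40 - 18 + 9 - 15| / √(25 + 9 + 9)
  = |-64| / √43
  = 64 / 6.557
  ≈ 9.76

9.76


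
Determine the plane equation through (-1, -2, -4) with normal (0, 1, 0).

The plane through P with normal n = (a, b, c) satisfies n·(r - P) = 0,
i.e. ax + by + cz = a·x₀ + b·y₀ + c·z₀.
d = 0·(-1) + 1·(-2) + 0·(-4)
  = 0 - 2 + 0
  = -2
Equation: y = -2

y = -2


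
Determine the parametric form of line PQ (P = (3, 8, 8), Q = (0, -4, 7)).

Direction vector d = Q - P = (0 - 3, -4 - 8, 7 - 8) = (-3, -12, -1)
Parametric form r = P + t·d:
x = 3 - 3t, y = 8 - 12t, z = 8 - t

x = 3 - 3t, y = 8 - 12t, z = 8 - t


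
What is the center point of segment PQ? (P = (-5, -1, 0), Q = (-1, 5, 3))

M = ((x₁+x₂)/2, (y₁+y₂)/2, (z₁+z₂)/2)
  = ((-5 - 1)/2, (-1 + 5)/2, (0 + 3)/2)
  = (-6/2, 4/2, 3/2)
  = (-3, 2, 1.5)

(-3, 2, 1.5)


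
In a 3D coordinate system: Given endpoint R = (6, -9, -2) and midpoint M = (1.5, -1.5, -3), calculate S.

S = 2M - R
  = (2·1.5 - 6, 2·(-1.5) - (-9), 2·(-3) - (-2))
  = (3 - 6, -3 + 9, -6 + 2)
  = (-3, 6, -4)

(-3, 6, -4)


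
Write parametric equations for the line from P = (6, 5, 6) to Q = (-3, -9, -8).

Direction vector d = Q - P = (-3 - 6, -9 - 5, -8 - 6) = (-9, -14, -14)
Parametric form r = P + t·d:
x = 6 - 9t, y = 5 - 14t, z = 6 - 14t

x = 6 - 9t, y = 5 - 14t, z = 6 - 14t


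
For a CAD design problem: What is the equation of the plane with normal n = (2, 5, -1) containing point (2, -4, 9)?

The plane through P with normal n = (a, b, c) satisfies n·(r - P) = 0,
i.e. ax + by + cz = a·x₀ + b·y₀ + c·z₀.
d = 2·2 + 5·(-4) + (-1)·9
  = 4 - 20 - 9
  = -25
Equation: 2x + 5y - z = -25

2x + 5y - z = -25


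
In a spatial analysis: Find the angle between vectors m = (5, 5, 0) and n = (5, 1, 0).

m·n = 5·5 + 5·1 + 0·0 = 25 + 5 + 0 = 30
|m| = √(5² + 5² + 0²) = √50 ≈ 7.071
|n| = √(5² + 1² + 0²) = √26 ≈ 5.099
cos θ = (m·n)/(|m||n|) = 30/(7.071·5.099) ≈ 0.8321
θ = arccos(0.8321) ≈ 33.69°

33.69°


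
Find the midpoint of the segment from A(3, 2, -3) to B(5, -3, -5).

M = ((x₁+x₂)/2, (y₁+y₂)/2, (z₁+z₂)/2)
  = ((3 + 5)/2, (2 - 3)/2, (-3 - 5)/2)
  = (8/2, -1/2, -8/2)
  = (4, -0.5, -4)

(4, -0.5, -4)


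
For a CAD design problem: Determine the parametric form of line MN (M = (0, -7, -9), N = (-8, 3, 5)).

Direction vector d = N - M = (-8 + 0, 3 + 7, 5 + 9) = (-8, 10, 14)
Parametric form r = M + t·d:
x = 0 - 8t, y = -7 + 10t, z = -9 + 14t

x = 0 - 8t, y = -7 + 10t, z = -9 + 14t


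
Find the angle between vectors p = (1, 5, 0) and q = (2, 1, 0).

p·q = 1·2 + 5·1 + 0·0 = 2 + 5 + 0 = 7
|p| = √(1² + 5² + 0²) = √26 ≈ 5.099
|q| = √(2² + 1² + 0²) = √5 ≈ 2.236
cos θ = (p·q)/(|p||q|) = 7/(5.099·2.236) ≈ 0.6139
θ = arccos(0.6139) ≈ 52.13°

52.13°


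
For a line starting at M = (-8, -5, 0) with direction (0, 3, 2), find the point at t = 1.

P(t) = M + t·d
  = (-8 + 0·1, -5 + 3·1, 0 + 2·1)
  = (-8 + 0, -5 + 3, 0 + 2)
  = (-8, -2, 2)

(-8, -2, 2)


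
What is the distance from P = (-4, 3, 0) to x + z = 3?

distance = |a·x₀ + b·y₀ + c·z₀ - d| / √(a² + b² + c²)
  = |1·(-4) + 0·3 + 1·0 - 3| / √(1² + 0² + 1²)
  = |-4 + 0 + 0 - 3| / √(1 + 0 + 1)
  = |-7| / √2
  = 7 / 1.414
  ≈ 4.95

4.95


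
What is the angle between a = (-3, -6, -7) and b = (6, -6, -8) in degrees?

a·b = (-3)·6 + (-6)·(-6) + (-7)·(-8) = -18 + 36 + 56 = 74
|a| = √((-3)² + (-6)² + (-7)²) = √94 ≈ 9.695
|b| = √(6² + (-6)² + (-8)²) = √136 ≈ 11.66
cos θ = (a·b)/(|a||b|) = 74/(9.695·11.66) ≈ 0.6545
θ = arccos(0.6545) ≈ 49.12°

49.12°


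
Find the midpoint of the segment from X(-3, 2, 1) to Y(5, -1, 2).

M = ((x₁+x₂)/2, (y₁+y₂)/2, (z₁+z₂)/2)
  = ((-3 + 5)/2, (2 - 1)/2, (1 + 2)/2)
  = (2/2, 1/2, 3/2)
  = (1, 0.5, 1.5)

(1, 0.5, 1.5)


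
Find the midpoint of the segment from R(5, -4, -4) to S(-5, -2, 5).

M = ((x₁+x₂)/2, (y₁+y₂)/2, (z₁+z₂)/2)
  = ((5 - 5)/2, (-4 - 2)/2, (-4 + 5)/2)
  = (0/2, -6/2, 1/2)
  = (0, -3, 0.5)

(0, -3, 0.5)


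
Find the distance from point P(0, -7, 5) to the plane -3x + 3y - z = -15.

distance = |a·x₀ + b·y₀ + c·z₀ - d| / √(a² + b² + c²)
  = |(-3)·0 + 3·(-7) + (-1)·5 - (-15)| / √((-3)² + 3² + (-1)²)
  = |0 - 21 - 5 + 15| / √(9 + 9 + 1)
  = |-11| / √19
  = 11 / 4.359
  ≈ 2.524

2.524


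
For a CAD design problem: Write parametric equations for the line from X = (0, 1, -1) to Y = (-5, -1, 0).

Direction vector d = Y - X = (-5 + 0, -1 - 1, 0 + 1) = (-5, -2, 1)
Parametric form r = X + t·d:
x = 0 - 5t, y = 1 - 2t, z = -1 + t

x = 0 - 5t, y = 1 - 2t, z = -1 + t


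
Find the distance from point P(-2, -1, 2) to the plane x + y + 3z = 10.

distance = |a·x₀ + b·y₀ + c·z₀ - d| / √(a² + b² + c²)
  = |1·(-2) + 1·(-1) + 3·2 - 10| / √(1² + 1² + 3²)
  = |-2 - 1 + 6 - 10| / √(1 + 1 + 9)
  = |-7| / √11
  = 7 / 3.317
  ≈ 2.111

2.111


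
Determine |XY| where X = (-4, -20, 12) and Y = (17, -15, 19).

d = √[(x₂-x₁)² + (y₂-y₁)² + (z₂-z₁)²]
  = √[21² + 5² + 7²]
  = √[441 + 25 + 49]
  = √515
  ≈ 22.69

22.69


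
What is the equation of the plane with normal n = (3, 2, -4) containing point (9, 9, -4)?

The plane through P with normal n = (a, b, c) satisfies n·(r - P) = 0,
i.e. ax + by + cz = a·x₀ + b·y₀ + c·z₀.
d = 3·9 + 2·9 + (-4)·(-4)
  = 27 + 18 + 16
  = 61
Equation: 3x + 2y - 4z = 61

3x + 2y - 4z = 61


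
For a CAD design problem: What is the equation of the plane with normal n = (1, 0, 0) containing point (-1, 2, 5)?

The plane through P with normal n = (a, b, c) satisfies n·(r - P) = 0,
i.e. ax + by + cz = a·x₀ + b·y₀ + c·z₀.
d = 1·(-1) + 0·2 + 0·5
  = -1 + 0 + 0
  = -1
Equation: x = -1

x = -1


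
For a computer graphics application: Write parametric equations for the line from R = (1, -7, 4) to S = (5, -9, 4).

Direction vector d = S - R = (5 - 1, -9 + 7, 4 - 4) = (4, -2, 0)
Parametric form r = R + t·d:
x = 1 + 4t, y = -7 - 2t, z = 4

x = 1 + 4t, y = -7 - 2t, z = 4


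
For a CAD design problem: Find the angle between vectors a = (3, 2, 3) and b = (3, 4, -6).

a·b = 3·3 + 2·4 + 3·(-6) = 9 + 8 - 18 = -1
|a| = √(3² + 2² + 3²) = √22 ≈ 4.69
|b| = √(3² + 4² + (-6)²) = √61 ≈ 7.81
cos θ = (a·b)/(|a||b|) = -1/(4.69·7.81) ≈ -0.0273
θ = arccos(-0.0273) ≈ 91.56°

91.56°


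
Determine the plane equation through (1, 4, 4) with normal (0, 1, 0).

The plane through P with normal n = (a, b, c) satisfies n·(r - P) = 0,
i.e. ax + by + cz = a·x₀ + b·y₀ + c·z₀.
d = 0·1 + 1·4 + 0·4
  = 0 + 4 + 0
  = 4
Equation: y = 4

y = 4


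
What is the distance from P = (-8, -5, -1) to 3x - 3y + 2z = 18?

distance = |a·x₀ + b·y₀ + c·z₀ - d| / √(a² + b² + c²)
  = |3·(-8) + (-3)·(-5) + 2·(-1) - 18| / √(3² + (-3)² + 2²)
  = |-24 + 15 - 2 - 18| / √(9 + 9 + 4)
  = |-29| / √22
  = 29 / 4.69
  ≈ 6.183

6.183


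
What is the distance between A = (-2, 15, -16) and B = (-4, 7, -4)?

d = √[(x₂-x₁)² + (y₂-y₁)² + (z₂-z₁)²]
  = √[(-2)² + (-8)² + 12²]
  = √[4 + 64 + 144]
  = √212
  ≈ 14.56

14.56


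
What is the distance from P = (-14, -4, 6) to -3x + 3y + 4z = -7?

distance = |a·x₀ + b·y₀ + c·z₀ - d| / √(a² + b² + c²)
  = |(-3)·(-14) + 3·(-4) + 4·6 - (-7)| / √((-3)² + 3² + 4²)
  = |42 - 12 + 24 + 7| / √(9 + 9 + 16)
  = |61| / √34
  = 61 / 5.831
  ≈ 10.46

10.46


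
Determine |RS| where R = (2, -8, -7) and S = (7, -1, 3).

d = √[(x₂-x₁)² + (y₂-y₁)² + (z₂-z₁)²]
  = √[5² + 7² + 10²]
  = √[25 + 49 + 100]
  = √174
  ≈ 13.19

13.19


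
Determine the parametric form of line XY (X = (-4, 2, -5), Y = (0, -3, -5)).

Direction vector d = Y - X = (0 + 4, -3 - 2, -5 + 5) = (4, -5, 0)
Parametric form r = X + t·d:
x = -4 + 4t, y = 2 - 5t, z = -5

x = -4 + 4t, y = 2 - 5t, z = -5


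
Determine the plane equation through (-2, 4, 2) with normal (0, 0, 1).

The plane through P with normal n = (a, b, c) satisfies n·(r - P) = 0,
i.e. ax + by + cz = a·x₀ + b·y₀ + c·z₀.
d = 0·(-2) + 0·4 + 1·2
  = 0 + 0 + 2
  = 2
Equation: z = 2

z = 2


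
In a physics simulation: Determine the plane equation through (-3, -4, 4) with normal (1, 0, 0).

The plane through P with normal n = (a, b, c) satisfies n·(r - P) = 0,
i.e. ax + by + cz = a·x₀ + b·y₀ + c·z₀.
d = 1·(-3) + 0·(-4) + 0·4
  = -3 + 0 + 0
  = -3
Equation: x = -3

x = -3


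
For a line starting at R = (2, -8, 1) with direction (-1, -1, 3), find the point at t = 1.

P(t) = R + t·d
  = (2 + (-1)·1, -8 + (-1)·1, 1 + 3·1)
  = (2 - 1, -8 - 1, 1 + 3)
  = (1, -9, 4)

(1, -9, 4)


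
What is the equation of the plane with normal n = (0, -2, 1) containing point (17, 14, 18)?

The plane through P with normal n = (a, b, c) satisfies n·(r - P) = 0,
i.e. ax + by + cz = a·x₀ + b·y₀ + c·z₀.
d = 0·17 + (-2)·14 + 1·18
  = 0 - 28 + 18
  = -10
Equation: -2y + z = -10

-2y + z = -10


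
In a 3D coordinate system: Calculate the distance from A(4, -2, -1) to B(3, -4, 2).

d = √[(x₂-x₁)² + (y₂-y₁)² + (z₂-z₁)²]
  = √[(-1)² + (-2)² + 3²]
  = √[1 + 4 + 9]
  = √14
  ≈ 3.742

3.742


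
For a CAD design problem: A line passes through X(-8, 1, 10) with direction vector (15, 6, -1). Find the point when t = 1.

P(t) = X + t·d
  = (-8 + 15·1, 1 + 6·1, 10 + (-1)·1)
  = (-8 + 15, 1 + 6, 10 - 1)
  = (7, 7, 9)

(7, 7, 9)


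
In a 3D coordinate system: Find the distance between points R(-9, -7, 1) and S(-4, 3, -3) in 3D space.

d = √[(x₂-x₁)² + (y₂-y₁)² + (z₂-z₁)²]
  = √[5² + 10² + (-4)²]
  = √[25 + 100 + 16]
  = √141
  ≈ 11.87

11.87


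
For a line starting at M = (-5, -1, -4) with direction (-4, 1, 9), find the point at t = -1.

P(t) = M + t·d
  = (-5 + (-4)·(-1), -1 + 1·(-1), -4 + 9·(-1))
  = (-5 + 4, -1 - 1, -4 - 9)
  = (-1, -2, -13)

(-1, -2, -13)


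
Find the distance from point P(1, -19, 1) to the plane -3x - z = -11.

distance = |a·x₀ + b·y₀ + c·z₀ - d| / √(a² + b² + c²)
  = |(-3)·1 + 0·(-19) + (-1)·1 - (-11)| / √((-3)² + 0² + (-1)²)
  = |-3 + 0 - 1 + 11| / √(9 + 0 + 1)
  = |7| / √10
  = 7 / 3.162
  ≈ 2.214

2.214


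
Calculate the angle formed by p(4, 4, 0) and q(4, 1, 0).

p·q = 4·4 + 4·1 + 0·0 = 16 + 4 + 0 = 20
|p| = √(4² + 4² + 0²) = √32 ≈ 5.657
|q| = √(4² + 1² + 0²) = √17 ≈ 4.123
cos θ = (p·q)/(|p||q|) = 20/(5.657·4.123) ≈ 0.8575
θ = arccos(0.8575) ≈ 30.96°

30.96°


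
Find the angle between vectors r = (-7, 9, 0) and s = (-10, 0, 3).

r·s = (-7)·(-10) + 9·0 + 0·3 = 70 + 0 + 0 = 70
|r| = √((-7)² + 9² + 0²) = √130 ≈ 11.4
|s| = √((-10)² + 0² + 3²) = √109 ≈ 10.44
cos θ = (r·s)/(|r||s|) = 70/(11.4·10.44) ≈ 0.588
θ = arccos(0.588) ≈ 53.98°

53.98°


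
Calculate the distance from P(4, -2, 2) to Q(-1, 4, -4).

d = √[(x₂-x₁)² + (y₂-y₁)² + (z₂-z₁)²]
  = √[(-5)² + 6² + (-6)²]
  = √[25 + 36 + 36]
  = √97
  ≈ 9.849

9.849


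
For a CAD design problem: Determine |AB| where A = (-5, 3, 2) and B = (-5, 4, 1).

d = √[(x₂-x₁)² + (y₂-y₁)² + (z₂-z₁)²]
  = √[0² + 1² + (-1)²]
  = √[0 + 1 + 1]
  = √2
  ≈ 1.414

1.414


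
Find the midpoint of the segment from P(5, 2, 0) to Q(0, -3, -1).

M = ((x₁+x₂)/2, (y₁+y₂)/2, (z₁+z₂)/2)
  = ((5 + 0)/2, (2 - 3)/2, (0 - 1)/2)
  = (5/2, -1/2, -1/2)
  = (2.5, -0.5, -0.5)

(2.5, -0.5, -0.5)


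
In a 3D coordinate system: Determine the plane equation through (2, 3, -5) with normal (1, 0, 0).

The plane through P with normal n = (a, b, c) satisfies n·(r - P) = 0,
i.e. ax + by + cz = a·x₀ + b·y₀ + c·z₀.
d = 1·2 + 0·3 + 0·(-5)
  = 2 + 0 + 0
  = 2
Equation: x = 2

x = 2


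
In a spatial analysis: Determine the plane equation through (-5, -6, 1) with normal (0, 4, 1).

The plane through P with normal n = (a, b, c) satisfies n·(r - P) = 0,
i.e. ax + by + cz = a·x₀ + b·y₀ + c·z₀.
d = 0·(-5) + 4·(-6) + 1·1
  = 0 - 24 + 1
  = -23
Equation: 4y + z = -23

4y + z = -23


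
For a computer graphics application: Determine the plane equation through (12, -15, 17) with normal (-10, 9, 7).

The plane through P with normal n = (a, b, c) satisfies n·(r - P) = 0,
i.e. ax + by + cz = a·x₀ + b·y₀ + c·z₀.
d = (-10)·12 + 9·(-15) + 7·17
  = -120 - 135 + 119
  = -136
Equation: -10x + 9y + 7z = -136

-10x + 9y + 7z = -136


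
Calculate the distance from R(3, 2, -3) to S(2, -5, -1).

d = √[(x₂-x₁)² + (y₂-y₁)² + (z₂-z₁)²]
  = √[(-1)² + (-7)² + 2²]
  = √[1 + 49 + 4]
  = √54
  ≈ 7.348

7.348


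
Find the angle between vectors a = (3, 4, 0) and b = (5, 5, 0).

a·b = 3·5 + 4·5 + 0·0 = 15 + 20 + 0 = 35
|a| = √(3² + 4² + 0²) = √25 ≈ 5
|b| = √(5² + 5² + 0²) = √50 ≈ 7.071
cos θ = (a·b)/(|a||b|) = 35/(5·7.071) ≈ 0.9899
θ = arccos(0.9899) ≈ 8.13°

8.13°


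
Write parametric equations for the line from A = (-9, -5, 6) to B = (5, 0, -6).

Direction vector d = B - A = (5 + 9, 0 + 5, -6 - 6) = (14, 5, -12)
Parametric form r = A + t·d:
x = -9 + 14t, y = -5 + 5t, z = 6 - 12t

x = -9 + 14t, y = -5 + 5t, z = 6 - 12t


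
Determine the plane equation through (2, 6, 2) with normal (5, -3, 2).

The plane through P with normal n = (a, b, c) satisfies n·(r - P) = 0,
i.e. ax + by + cz = a·x₀ + b·y₀ + c·z₀.
d = 5·2 + (-3)·6 + 2·2
  = 10 - 18 + 4
  = -4
Equation: 5x - 3y + 2z = -4

5x - 3y + 2z = -4


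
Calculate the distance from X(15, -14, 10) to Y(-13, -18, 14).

d = √[(x₂-x₁)² + (y₂-y₁)² + (z₂-z₁)²]
  = √[(-28)² + (-4)² + 4²]
  = √[784 + 16 + 16]
  = √816
  ≈ 28.57

28.57


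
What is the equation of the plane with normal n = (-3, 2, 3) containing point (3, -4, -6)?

The plane through P with normal n = (a, b, c) satisfies n·(r - P) = 0,
i.e. ax + by + cz = a·x₀ + b·y₀ + c·z₀.
d = (-3)·3 + 2·(-4) + 3·(-6)
  = -9 - 8 - 18
  = -35
Equation: -3x + 2y + 3z = -35

-3x + 2y + 3z = -35


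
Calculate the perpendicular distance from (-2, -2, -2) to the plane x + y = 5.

distance = |a·x₀ + b·y₀ + c·z₀ - d| / √(a² + b² + c²)
  = |1·(-2) + 1·(-2) + 0·(-2) - 5| / √(1² + 1² + 0²)
  = |-2 - 2 + 0 - 5| / √(1 + 1 + 0)
  = |-9| / √2
  = 9 / 1.414
  ≈ 6.364

6.364


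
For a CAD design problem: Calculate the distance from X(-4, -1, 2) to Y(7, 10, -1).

d = √[(x₂-x₁)² + (y₂-y₁)² + (z₂-z₁)²]
  = √[11² + 11² + (-3)²]
  = √[121 + 121 + 9]
  = √251
  ≈ 15.84

15.84


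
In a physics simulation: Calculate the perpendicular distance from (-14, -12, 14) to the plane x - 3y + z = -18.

distance = |a·x₀ + b·y₀ + c·z₀ - d| / √(a² + b² + c²)
  = |1·(-14) + (-3)·(-12) + 1·14 - (-18)| / √(1² + (-3)² + 1²)
  = |-14 + 36 + 14 + 18| / √(1 + 9 + 1)
  = |54| / √11
  = 54 / 3.317
  ≈ 16.28

16.28


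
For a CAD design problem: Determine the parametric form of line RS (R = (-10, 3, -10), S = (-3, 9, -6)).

Direction vector d = S - R = (-3 + 10, 9 - 3, -6 + 10) = (7, 6, 4)
Parametric form r = R + t·d:
x = -10 + 7t, y = 3 + 6t, z = -10 + 4t

x = -10 + 7t, y = 3 + 6t, z = -10 + 4t


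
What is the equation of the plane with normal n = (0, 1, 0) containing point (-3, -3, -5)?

The plane through P with normal n = (a, b, c) satisfies n·(r - P) = 0,
i.e. ax + by + cz = a·x₀ + b·y₀ + c·z₀.
d = 0·(-3) + 1·(-3) + 0·(-5)
  = 0 - 3 + 0
  = -3
Equation: y = -3

y = -3


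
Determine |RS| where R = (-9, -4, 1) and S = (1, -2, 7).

d = √[(x₂-x₁)² + (y₂-y₁)² + (z₂-z₁)²]
  = √[10² + 2² + 6²]
  = √[100 + 4 + 36]
  = √140
  ≈ 11.83

11.83


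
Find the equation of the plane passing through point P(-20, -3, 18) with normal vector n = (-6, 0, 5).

The plane through P with normal n = (a, b, c) satisfies n·(r - P) = 0,
i.e. ax + by + cz = a·x₀ + b·y₀ + c·z₀.
d = (-6)·(-20) + 0·(-3) + 5·18
  = 120 + 0 + 90
  = 210
Equation: -6x + 5z = 210

-6x + 5z = 210


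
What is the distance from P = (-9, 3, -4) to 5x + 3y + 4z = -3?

distance = |a·x₀ + b·y₀ + c·z₀ - d| / √(a² + b² + c²)
  = |5·(-9) + 3·3 + 4·(-4) - (-3)| / √(5² + 3² + 4²)
  = |-45 + 9 - 16 + 3| / √(25 + 9 + 16)
  = |-49| / √50
  = 49 / 7.071
  ≈ 6.93

6.93


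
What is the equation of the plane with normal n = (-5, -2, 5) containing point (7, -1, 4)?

The plane through P with normal n = (a, b, c) satisfies n·(r - P) = 0,
i.e. ax + by + cz = a·x₀ + b·y₀ + c·z₀.
d = (-5)·7 + (-2)·(-1) + 5·4
  = -35 + 2 + 20
  = -13
Equation: -5x - 2y + 5z = -13

-5x - 2y + 5z = -13


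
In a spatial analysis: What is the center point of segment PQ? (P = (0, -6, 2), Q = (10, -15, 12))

M = ((x₁+x₂)/2, (y₁+y₂)/2, (z₁+z₂)/2)
  = ((0 + 10)/2, (-6 - 15)/2, (2 + 12)/2)
  = (10/2, -21/2, 14/2)
  = (5, -10.5, 7)

(5, -10.5, 7)


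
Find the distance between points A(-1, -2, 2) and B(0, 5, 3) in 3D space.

d = √[(x₂-x₁)² + (y₂-y₁)² + (z₂-z₁)²]
  = √[1² + 7² + 1²]
  = √[1 + 49 + 1]
  = √51
  ≈ 7.141

7.141


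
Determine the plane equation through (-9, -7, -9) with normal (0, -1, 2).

The plane through P with normal n = (a, b, c) satisfies n·(r - P) = 0,
i.e. ax + by + cz = a·x₀ + b·y₀ + c·z₀.
d = 0·(-9) + (-1)·(-7) + 2·(-9)
  = 0 + 7 - 18
  = -11
Equation: -y + 2z = -11

-y + 2z = -11


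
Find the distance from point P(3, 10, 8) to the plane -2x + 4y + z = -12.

distance = |a·x₀ + b·y₀ + c·z₀ - d| / √(a² + b² + c²)
  = |(-2)·3 + 4·10 + 1·8 - (-12)| / √((-2)² + 4² + 1²)
  = |-6 + 40 + 8 + 12| / √(4 + 16 + 1)
  = |54| / √21
  = 54 / 4.583
  ≈ 11.78

11.78


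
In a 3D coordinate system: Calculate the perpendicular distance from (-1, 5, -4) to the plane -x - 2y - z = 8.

distance = |a·x₀ + b·y₀ + c·z₀ - d| / √(a² + b² + c²)
  = |(-1)·(-1) + (-2)·5 + (-1)·(-4) - 8| / √((-1)² + (-2)² + (-1)²)
  = |1 - 10 + 4 - 8| / √(1 + 4 + 1)
  = |-13| / √6
  = 13 / 2.449
  ≈ 5.307

5.307


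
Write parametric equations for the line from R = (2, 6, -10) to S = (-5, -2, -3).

Direction vector d = S - R = (-5 - 2, -2 - 6, -3 + 10) = (-7, -8, 7)
Parametric form r = R + t·d:
x = 2 - 7t, y = 6 - 8t, z = -10 + 7t

x = 2 - 7t, y = 6 - 8t, z = -10 + 7t


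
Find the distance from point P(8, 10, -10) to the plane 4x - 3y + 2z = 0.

distance = |a·x₀ + b·y₀ + c·z₀ - d| / √(a² + b² + c²)
  = |4·8 + (-3)·10 + 2·(-10) - 0| / √(4² + (-3)² + 2²)
  = |32 - 30 - 20 + 0| / √(16 + 9 + 4)
  = |-18| / √29
  = 18 / 5.385
  ≈ 3.343

3.343


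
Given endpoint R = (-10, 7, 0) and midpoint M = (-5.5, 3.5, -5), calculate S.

S = 2M - R
  = (2·(-5.5) - (-10), 2·3.5 - 7, 2·(-5) - 0)
  = (-11 + 10, 7 - 7, -10 + 0)
  = (-1, 0, -10)

(-1, 0, -10)


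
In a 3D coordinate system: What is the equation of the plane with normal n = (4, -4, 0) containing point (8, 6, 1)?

The plane through P with normal n = (a, b, c) satisfies n·(r - P) = 0,
i.e. ax + by + cz = a·x₀ + b·y₀ + c·z₀.
d = 4·8 + (-4)·6 + 0·1
  = 32 - 24 + 0
  = 8
Equation: 4x - 4y = 8

4x - 4y = 8


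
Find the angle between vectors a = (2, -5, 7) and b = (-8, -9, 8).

a·b = 2·(-8) + (-5)·(-9) + 7·8 = -16 + 45 + 56 = 85
|a| = √(2² + (-5)² + 7²) = √78 ≈ 8.832
|b| = √((-8)² + (-9)² + 8²) = √209 ≈ 14.46
cos θ = (a·b)/(|a||b|) = 85/(8.832·14.46) ≈ 0.6657
θ = arccos(0.6657) ≈ 48.26°

48.26°


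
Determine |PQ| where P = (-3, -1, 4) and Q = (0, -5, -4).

d = √[(x₂-x₁)² + (y₂-y₁)² + (z₂-z₁)²]
  = √[3² + (-4)² + (-8)²]
  = √[9 + 16 + 64]
  = √89
  ≈ 9.434

9.434


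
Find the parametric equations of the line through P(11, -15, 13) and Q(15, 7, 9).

Direction vector d = Q - P = (15 - 11, 7 + 15, 9 - 13) = (4, 22, -4)
Parametric form r = P + t·d:
x = 11 + 4t, y = -15 + 22t, z = 13 - 4t

x = 11 + 4t, y = -15 + 22t, z = 13 - 4t


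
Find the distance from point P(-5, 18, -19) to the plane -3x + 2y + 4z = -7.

distance = |a·x₀ + b·y₀ + c·z₀ - d| / √(a² + b² + c²)
  = |(-3)·(-5) + 2·18 + 4·(-19) - (-7)| / √((-3)² + 2² + 4²)
  = |15 + 36 - 76 + 7| / √(9 + 4 + 16)
  = |-18| / √29
  = 18 / 5.385
  ≈ 3.343

3.343


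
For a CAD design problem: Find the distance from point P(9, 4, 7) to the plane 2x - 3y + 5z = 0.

distance = |a·x₀ + b·y₀ + c·z₀ - d| / √(a² + b² + c²)
  = |2·9 + (-3)·4 + 5·7 - 0| / √(2² + (-3)² + 5²)
  = |18 - 12 + 35 + 0| / √(4 + 9 + 25)
  = |41| / √38
  = 41 / 6.164
  ≈ 6.651

6.651


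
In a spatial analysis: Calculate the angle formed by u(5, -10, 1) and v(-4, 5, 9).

u·v = 5·(-4) + (-10)·5 + 1·9 = -20 - 50 + 9 = -61
|u| = √(5² + (-10)² + 1²) = √126 ≈ 11.22
|v| = √((-4)² + 5² + 9²) = √122 ≈ 11.05
cos θ = (u·v)/(|u||v|) = -61/(11.22·11.05) ≈ -0.492
θ = arccos(-0.492) ≈ 119.5°

119.5°


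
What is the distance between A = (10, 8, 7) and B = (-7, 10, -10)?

d = √[(x₂-x₁)² + (y₂-y₁)² + (z₂-z₁)²]
  = √[(-17)² + 2² + (-17)²]
  = √[289 + 4 + 289]
  = √582
  ≈ 24.12

24.12


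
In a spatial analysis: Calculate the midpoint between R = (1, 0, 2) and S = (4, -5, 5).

M = ((x₁+x₂)/2, (y₁+y₂)/2, (z₁+z₂)/2)
  = ((1 + 4)/2, (0 - 5)/2, (2 + 5)/2)
  = (5/2, -5/2, 7/2)
  = (2.5, -2.5, 3.5)

(2.5, -2.5, 3.5)


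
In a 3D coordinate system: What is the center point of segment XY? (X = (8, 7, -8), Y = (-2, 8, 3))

M = ((x₁+x₂)/2, (y₁+y₂)/2, (z₁+z₂)/2)
  = ((8 - 2)/2, (7 + 8)/2, (-8 + 3)/2)
  = (6/2, 15/2, -5/2)
  = (3, 7.5, -2.5)

(3, 7.5, -2.5)


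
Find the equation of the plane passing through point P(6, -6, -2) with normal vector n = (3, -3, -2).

The plane through P with normal n = (a, b, c) satisfies n·(r - P) = 0,
i.e. ax + by + cz = a·x₀ + b·y₀ + c·z₀.
d = 3·6 + (-3)·(-6) + (-2)·(-2)
  = 18 + 18 + 4
  = 40
Equation: 3x - 3y - 2z = 40

3x - 3y - 2z = 40


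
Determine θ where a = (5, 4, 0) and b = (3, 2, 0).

a·b = 5·3 + 4·2 + 0·0 = 15 + 8 + 0 = 23
|a| = √(5² + 4² + 0²) = √41 ≈ 6.403
|b| = √(3² + 2² + 0²) = √13 ≈ 3.606
cos θ = (a·b)/(|a||b|) = 23/(6.403·3.606) ≈ 0.9962
θ = arccos(0.9962) ≈ 4.97°

4.97°


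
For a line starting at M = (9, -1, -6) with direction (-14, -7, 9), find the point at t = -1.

P(t) = M + t·d
  = (9 + (-14)·(-1), -1 + (-7)·(-1), -6 + 9·(-1))
  = (9 + 14, -1 + 7, -6 - 9)
  = (23, 6, -15)

(23, 6, -15)


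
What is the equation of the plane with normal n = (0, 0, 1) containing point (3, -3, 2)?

The plane through P with normal n = (a, b, c) satisfies n·(r - P) = 0,
i.e. ax + by + cz = a·x₀ + b·y₀ + c·z₀.
d = 0·3 + 0·(-3) + 1·2
  = 0 + 0 + 2
  = 2
Equation: z = 2

z = 2


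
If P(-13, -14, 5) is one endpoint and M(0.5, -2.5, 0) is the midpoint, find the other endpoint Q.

Q = 2M - P
  = (2·0.5 - (-13), 2·(-2.5) - (-14), 2·0 - 5)
  = (1 + 13, -5 + 14, 0 - 5)
  = (14, 9, -5)

(14, 9, -5)


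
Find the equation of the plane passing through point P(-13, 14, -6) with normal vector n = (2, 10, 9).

The plane through P with normal n = (a, b, c) satisfies n·(r - P) = 0,
i.e. ax + by + cz = a·x₀ + b·y₀ + c·z₀.
d = 2·(-13) + 10·14 + 9·(-6)
  = -26 + 140 - 54
  = 60
Equation: 2x + 10y + 9z = 60

2x + 10y + 9z = 60


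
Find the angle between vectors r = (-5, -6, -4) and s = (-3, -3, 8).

r·s = (-5)·(-3) + (-6)·(-3) + (-4)·8 = 15 + 18 - 32 = 1
|r| = √((-5)² + (-6)² + (-4)²) = √77 ≈ 8.775
|s| = √((-3)² + (-3)² + 8²) = √82 ≈ 9.055
cos θ = (r·s)/(|r||s|) = 1/(8.775·9.055) ≈ 0.01258
θ = arccos(0.01258) ≈ 89.28°

89.28°


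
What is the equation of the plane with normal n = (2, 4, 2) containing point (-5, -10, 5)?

The plane through P with normal n = (a, b, c) satisfies n·(r - P) = 0,
i.e. ax + by + cz = a·x₀ + b·y₀ + c·z₀.
d = 2·(-5) + 4·(-10) + 2·5
  = -10 - 40 + 10
  = -40
Equation: 2x + 4y + 2z = -40

2x + 4y + 2z = -40


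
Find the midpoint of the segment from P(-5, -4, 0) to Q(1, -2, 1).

M = ((x₁+x₂)/2, (y₁+y₂)/2, (z₁+z₂)/2)
  = ((-5 + 1)/2, (-4 - 2)/2, (0 + 1)/2)
  = (-4/2, -6/2, 1/2)
  = (-2, -3, 0.5)

(-2, -3, 0.5)


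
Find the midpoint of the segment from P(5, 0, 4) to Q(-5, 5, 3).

M = ((x₁+x₂)/2, (y₁+y₂)/2, (z₁+z₂)/2)
  = ((5 - 5)/2, (0 + 5)/2, (4 + 3)/2)
  = (0/2, 5/2, 7/2)
  = (0, 2.5, 3.5)

(0, 2.5, 3.5)


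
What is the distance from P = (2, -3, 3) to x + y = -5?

distance = |a·x₀ + b·y₀ + c·z₀ - d| / √(a² + b² + c²)
  = |1·2 + 1·(-3) + 0·3 - (-5)| / √(1² + 1² + 0²)
  = |2 - 3 + 0 + 5| / √(1 + 1 + 0)
  = |4| / √2
  = 4 / 1.414
  ≈ 2.828

2.828


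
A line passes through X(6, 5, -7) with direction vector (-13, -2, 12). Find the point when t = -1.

P(t) = X + t·d
  = (6 + (-13)·(-1), 5 + (-2)·(-1), -7 + 12·(-1))
  = (6 + 13, 5 + 2, -7 - 12)
  = (19, 7, -19)

(19, 7, -19)


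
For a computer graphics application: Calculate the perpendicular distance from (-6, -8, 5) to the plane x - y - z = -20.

distance = |a·x₀ + b·y₀ + c·z₀ - d| / √(a² + b² + c²)
  = |1·(-6) + (-1)·(-8) + (-1)·5 - (-20)| / √(1² + (-1)² + (-1)²)
  = |-6 + 8 - 5 + 20| / √(1 + 1 + 1)
  = |17| / √3
  = 17 / 1.732
  ≈ 9.815

9.815


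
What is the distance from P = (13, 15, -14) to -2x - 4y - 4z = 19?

distance = |a·x₀ + b·y₀ + c·z₀ - d| / √(a² + b² + c²)
  = |(-2)·13 + (-4)·15 + (-4)·(-14) - 19| / √((-2)² + (-4)² + (-4)²)
  = |-26 - 60 + 56 - 19| / √(4 + 16 + 16)
  = |-49| / √36
  = 49 / 6
  ≈ 8.167

8.167


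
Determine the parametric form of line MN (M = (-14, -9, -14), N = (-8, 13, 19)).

Direction vector d = N - M = (-8 + 14, 13 + 9, 19 + 14) = (6, 22, 33)
Parametric form r = M + t·d:
x = -14 + 6t, y = -9 + 22t, z = -14 + 33t

x = -14 + 6t, y = -9 + 22t, z = -14 + 33t


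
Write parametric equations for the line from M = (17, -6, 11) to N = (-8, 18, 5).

Direction vector d = N - M = (-8 - 17, 18 + 6, 5 - 11) = (-25, 24, -6)
Parametric form r = M + t·d:
x = 17 - 25t, y = -6 + 24t, z = 11 - 6t

x = 17 - 25t, y = -6 + 24t, z = 11 - 6t


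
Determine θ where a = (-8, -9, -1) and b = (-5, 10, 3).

a·b = (-8)·(-5) + (-9)·10 + (-1)·3 = 40 - 90 - 3 = -53
|a| = √((-8)² + (-9)² + (-1)²) = √146 ≈ 12.08
|b| = √((-5)² + 10² + 3²) = √134 ≈ 11.58
cos θ = (a·b)/(|a||b|) = -53/(12.08·11.58) ≈ -0.3789
θ = arccos(-0.3789) ≈ 112.3°

112.3°


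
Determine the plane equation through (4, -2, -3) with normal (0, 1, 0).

The plane through P with normal n = (a, b, c) satisfies n·(r - P) = 0,
i.e. ax + by + cz = a·x₀ + b·y₀ + c·z₀.
d = 0·4 + 1·(-2) + 0·(-3)
  = 0 - 2 + 0
  = -2
Equation: y = -2

y = -2


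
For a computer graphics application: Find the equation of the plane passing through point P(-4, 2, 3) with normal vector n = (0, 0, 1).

The plane through P with normal n = (a, b, c) satisfies n·(r - P) = 0,
i.e. ax + by + cz = a·x₀ + b·y₀ + c·z₀.
d = 0·(-4) + 0·2 + 1·3
  = 0 + 0 + 3
  = 3
Equation: z = 3

z = 3


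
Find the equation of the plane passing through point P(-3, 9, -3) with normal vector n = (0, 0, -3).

The plane through P with normal n = (a, b, c) satisfies n·(r - P) = 0,
i.e. ax + by + cz = a·x₀ + b·y₀ + c·z₀.
d = 0·(-3) + 0·9 + (-3)·(-3)
  = 0 + 0 + 9
  = 9
Equation: -3z = 9

-3z = 9


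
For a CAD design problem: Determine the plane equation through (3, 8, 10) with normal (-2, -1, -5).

The plane through P with normal n = (a, b, c) satisfies n·(r - P) = 0,
i.e. ax + by + cz = a·x₀ + b·y₀ + c·z₀.
d = (-2)·3 + (-1)·8 + (-5)·10
  = -6 - 8 - 50
  = -64
Equation: -2x - y - 5z = -64

-2x - y - 5z = -64


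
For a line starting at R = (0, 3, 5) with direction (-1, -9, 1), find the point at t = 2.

P(t) = R + t·d
  = (0 + (-1)·2, 3 + (-9)·2, 5 + 1·2)
  = (0 - 2, 3 - 18, 5 + 2)
  = (-2, -15, 7)

(-2, -15, 7)


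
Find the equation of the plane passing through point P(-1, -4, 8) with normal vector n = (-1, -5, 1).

The plane through P with normal n = (a, b, c) satisfies n·(r - P) = 0,
i.e. ax + by + cz = a·x₀ + b·y₀ + c·z₀.
d = (-1)·(-1) + (-5)·(-4) + 1·8
  = 1 + 20 + 8
  = 29
Equation: -x - 5y + z = 29

-x - 5y + z = 29


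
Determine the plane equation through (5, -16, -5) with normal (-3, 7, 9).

The plane through P with normal n = (a, b, c) satisfies n·(r - P) = 0,
i.e. ax + by + cz = a·x₀ + b·y₀ + c·z₀.
d = (-3)·5 + 7·(-16) + 9·(-5)
  = -15 - 112 - 45
  = -172
Equation: -3x + 7y + 9z = -172

-3x + 7y + 9z = -172


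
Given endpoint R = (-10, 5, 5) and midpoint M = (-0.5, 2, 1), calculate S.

S = 2M - R
  = (2·(-0.5) - (-10), 2·2 - 5, 2·1 - 5)
  = (-1 + 10, 4 - 5, 2 - 5)
  = (9, -1, -3)

(9, -1, -3)


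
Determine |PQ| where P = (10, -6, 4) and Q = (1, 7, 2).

d = √[(x₂-x₁)² + (y₂-y₁)² + (z₂-z₁)²]
  = √[(-9)² + 13² + (-2)²]
  = √[81 + 169 + 4]
  = √254
  ≈ 15.94

15.94


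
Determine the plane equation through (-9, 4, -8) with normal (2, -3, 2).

The plane through P with normal n = (a, b, c) satisfies n·(r - P) = 0,
i.e. ax + by + cz = a·x₀ + b·y₀ + c·z₀.
d = 2·(-9) + (-3)·4 + 2·(-8)
  = -18 - 12 - 16
  = -46
Equation: 2x - 3y + 2z = -46

2x - 3y + 2z = -46


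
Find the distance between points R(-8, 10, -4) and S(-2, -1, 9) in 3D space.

d = √[(x₂-x₁)² + (y₂-y₁)² + (z₂-z₁)²]
  = √[6² + (-11)² + 13²]
  = √[36 + 121 + 169]
  = √326
  ≈ 18.06

18.06


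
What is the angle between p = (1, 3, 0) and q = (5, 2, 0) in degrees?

p·q = 1·5 + 3·2 + 0·0 = 5 + 6 + 0 = 11
|p| = √(1² + 3² + 0²) = √10 ≈ 3.162
|q| = √(5² + 2² + 0²) = √29 ≈ 5.385
cos θ = (p·q)/(|p||q|) = 11/(3.162·5.385) ≈ 0.6459
θ = arccos(0.6459) ≈ 49.76°

49.76°


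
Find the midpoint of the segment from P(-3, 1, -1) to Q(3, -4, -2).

M = ((x₁+x₂)/2, (y₁+y₂)/2, (z₁+z₂)/2)
  = ((-3 + 3)/2, (1 - 4)/2, (-1 - 2)/2)
  = (0/2, -3/2, -3/2)
  = (0, -1.5, -1.5)

(0, -1.5, -1.5)


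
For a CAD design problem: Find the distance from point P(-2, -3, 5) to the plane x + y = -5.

distance = |a·x₀ + b·y₀ + c·z₀ - d| / √(a² + b² + c²)
  = |1·(-2) + 1·(-3) + 0·5 - (-5)| / √(1² + 1² + 0²)
  = |-2 - 3 + 0 + 5| / √(1 + 1 + 0)
  = |0| / √2
  = 0 / 1.414
  ≈ 0

0


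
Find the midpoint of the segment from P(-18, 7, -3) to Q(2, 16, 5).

M = ((x₁+x₂)/2, (y₁+y₂)/2, (z₁+z₂)/2)
  = ((-18 + 2)/2, (7 + 16)/2, (-3 + 5)/2)
  = (-16/2, 23/2, 2/2)
  = (-8, 11.5, 1)

(-8, 11.5, 1)


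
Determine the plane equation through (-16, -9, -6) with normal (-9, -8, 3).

The plane through P with normal n = (a, b, c) satisfies n·(r - P) = 0,
i.e. ax + by + cz = a·x₀ + b·y₀ + c·z₀.
d = (-9)·(-16) + (-8)·(-9) + 3·(-6)
  = 144 + 72 - 18
  = 198
Equation: -9x - 8y + 3z = 198

-9x - 8y + 3z = 198


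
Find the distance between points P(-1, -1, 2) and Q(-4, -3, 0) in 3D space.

d = √[(x₂-x₁)² + (y₂-y₁)² + (z₂-z₁)²]
  = √[(-3)² + (-2)² + (-2)²]
  = √[9 + 4 + 4]
  = √17
  ≈ 4.123

4.123


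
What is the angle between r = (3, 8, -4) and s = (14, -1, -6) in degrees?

r·s = 3·14 + 8·(-1) + (-4)·(-6) = 42 - 8 + 24 = 58
|r| = √(3² + 8² + (-4)²) = √89 ≈ 9.434
|s| = √(14² + (-1)² + (-6)²) = √233 ≈ 15.26
cos θ = (r·s)/(|r||s|) = 58/(9.434·15.26) ≈ 0.4028
θ = arccos(0.4028) ≈ 66.25°

66.25°


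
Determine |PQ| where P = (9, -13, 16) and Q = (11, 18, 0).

d = √[(x₂-x₁)² + (y₂-y₁)² + (z₂-z₁)²]
  = √[2² + 31² + (-16)²]
  = √[4 + 961 + 256]
  = √1221
  ≈ 34.94

34.94


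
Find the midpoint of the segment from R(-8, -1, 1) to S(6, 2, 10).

M = ((x₁+x₂)/2, (y₁+y₂)/2, (z₁+z₂)/2)
  = ((-8 + 6)/2, (-1 + 2)/2, (1 + 10)/2)
  = (-2/2, 1/2, 11/2)
  = (-1, 0.5, 5.5)

(-1, 0.5, 5.5)


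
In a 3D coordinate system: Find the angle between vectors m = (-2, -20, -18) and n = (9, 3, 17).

m·n = (-2)·9 + (-20)·3 + (-18)·17 = -18 - 60 - 306 = -384
|m| = √((-2)² + (-20)² + (-18)²) = √728 ≈ 26.98
|n| = √(9² + 3² + 17²) = √379 ≈ 19.47
cos θ = (m·n)/(|m||n|) = -384/(26.98·19.47) ≈ -0.731
θ = arccos(-0.731) ≈ 137°

137°


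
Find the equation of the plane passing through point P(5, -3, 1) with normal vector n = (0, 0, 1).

The plane through P with normal n = (a, b, c) satisfies n·(r - P) = 0,
i.e. ax + by + cz = a·x₀ + b·y₀ + c·z₀.
d = 0·5 + 0·(-3) + 1·1
  = 0 + 0 + 1
  = 1
Equation: z = 1

z = 1


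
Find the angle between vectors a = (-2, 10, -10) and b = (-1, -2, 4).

a·b = (-2)·(-1) + 10·(-2) + (-10)·4 = 2 - 20 - 40 = -58
|a| = √((-2)² + 10² + (-10)²) = √204 ≈ 14.28
|b| = √((-1)² + (-2)² + 4²) = √21 ≈ 4.583
cos θ = (a·b)/(|a||b|) = -58/(14.28·4.583) ≈ -0.8861
θ = arccos(-0.8861) ≈ 152.4°

152.4°


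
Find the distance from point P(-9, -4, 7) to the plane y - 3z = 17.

distance = |a·x₀ + b·y₀ + c·z₀ - d| / √(a² + b² + c²)
  = |0·(-9) + 1·(-4) + (-3)·7 - 17| / √(0² + 1² + (-3)²)
  = |0 - 4 - 21 - 17| / √(0 + 1 + 9)
  = |-42| / √10
  = 42 / 3.162
  ≈ 13.28

13.28


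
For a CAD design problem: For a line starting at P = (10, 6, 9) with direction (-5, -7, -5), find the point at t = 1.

P(t) = P + t·d
  = (10 + (-5)·1, 6 + (-7)·1, 9 + (-5)·1)
  = (10 - 5, 6 - 7, 9 - 5)
  = (5, -1, 4)

(5, -1, 4)


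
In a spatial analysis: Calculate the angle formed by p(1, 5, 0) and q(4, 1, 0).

p·q = 1·4 + 5·1 + 0·0 = 4 + 5 + 0 = 9
|p| = √(1² + 5² + 0²) = √26 ≈ 5.099
|q| = √(4² + 1² + 0²) = √17 ≈ 4.123
cos θ = (p·q)/(|p||q|) = 9/(5.099·4.123) ≈ 0.4281
θ = arccos(0.4281) ≈ 64.65°

64.65°


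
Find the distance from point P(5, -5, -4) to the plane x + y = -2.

distance = |a·x₀ + b·y₀ + c·z₀ - d| / √(a² + b² + c²)
  = |1·5 + 1·(-5) + 0·(-4) - (-2)| / √(1² + 1² + 0²)
  = |5 - 5 + 0 + 2| / √(1 + 1 + 0)
  = |2| / √2
  = 2 / 1.414
  ≈ 1.414

1.414


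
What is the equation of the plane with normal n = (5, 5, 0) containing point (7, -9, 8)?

The plane through P with normal n = (a, b, c) satisfies n·(r - P) = 0,
i.e. ax + by + cz = a·x₀ + b·y₀ + c·z₀.
d = 5·7 + 5·(-9) + 0·8
  = 35 - 45 + 0
  = -10
Equation: 5x + 5y = -10

5x + 5y = -10


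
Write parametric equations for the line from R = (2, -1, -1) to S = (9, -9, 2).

Direction vector d = S - R = (9 - 2, -9 + 1, 2 + 1) = (7, -8, 3)
Parametric form r = R + t·d:
x = 2 + 7t, y = -1 - 8t, z = -1 + 3t

x = 2 + 7t, y = -1 - 8t, z = -1 + 3t


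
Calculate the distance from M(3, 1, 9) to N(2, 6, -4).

d = √[(x₂-x₁)² + (y₂-y₁)² + (z₂-z₁)²]
  = √[(-1)² + 5² + (-13)²]
  = √[1 + 25 + 169]
  = √195
  ≈ 13.96

13.96


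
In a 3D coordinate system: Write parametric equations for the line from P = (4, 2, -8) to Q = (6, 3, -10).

Direction vector d = Q - P = (6 - 4, 3 - 2, -10 + 8) = (2, 1, -2)
Parametric form r = P + t·d:
x = 4 + 2t, y = 2 + t, z = -8 - 2t

x = 4 + 2t, y = 2 + t, z = -8 - 2t


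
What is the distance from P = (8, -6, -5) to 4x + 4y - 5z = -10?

distance = |a·x₀ + b·y₀ + c·z₀ - d| / √(a² + b² + c²)
  = |4·8 + 4·(-6) + (-5)·(-5) - (-10)| / √(4² + 4² + (-5)²)
  = |32 - 24 + 25 + 10| / √(16 + 16 + 25)
  = |43| / √57
  = 43 / 7.55
  ≈ 5.695

5.695


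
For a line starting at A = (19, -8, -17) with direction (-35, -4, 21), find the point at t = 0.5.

P(t) = A + t·d
  = (19 + (-35)·0.5, -8 + (-4)·0.5, -17 + 21·0.5)
  = (19 - 17.5, -8 - 2, -17 + 10.5)
  = (1.5, -10, -6.5)

(1.5, -10, -6.5)


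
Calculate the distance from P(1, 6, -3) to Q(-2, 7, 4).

d = √[(x₂-x₁)² + (y₂-y₁)² + (z₂-z₁)²]
  = √[(-3)² + 1² + 7²]
  = √[9 + 1 + 49]
  = √59
  ≈ 7.681

7.681


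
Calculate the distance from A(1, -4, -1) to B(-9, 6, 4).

d = √[(x₂-x₁)² + (y₂-y₁)² + (z₂-z₁)²]
  = √[(-10)² + 10² + 5²]
  = √[100 + 100 + 25]
  = √225
  ≈ 15

15


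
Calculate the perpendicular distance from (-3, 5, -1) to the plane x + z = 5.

distance = |a·x₀ + b·y₀ + c·z₀ - d| / √(a² + b² + c²)
  = |1·(-3) + 0·5 + 1·(-1) - 5| / √(1² + 0² + 1²)
  = |-3 + 0 - 1 - 5| / √(1 + 0 + 1)
  = |-9| / √2
  = 9 / 1.414
  ≈ 6.364

6.364


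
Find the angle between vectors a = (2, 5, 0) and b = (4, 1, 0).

a·b = 2·4 + 5·1 + 0·0 = 8 + 5 + 0 = 13
|a| = √(2² + 5² + 0²) = √29 ≈ 5.385
|b| = √(4² + 1² + 0²) = √17 ≈ 4.123
cos θ = (a·b)/(|a||b|) = 13/(5.385·4.123) ≈ 0.5855
θ = arccos(0.5855) ≈ 54.16°

54.16°


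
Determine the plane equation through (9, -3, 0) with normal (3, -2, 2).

The plane through P with normal n = (a, b, c) satisfies n·(r - P) = 0,
i.e. ax + by + cz = a·x₀ + b·y₀ + c·z₀.
d = 3·9 + (-2)·(-3) + 2·0
  = 27 + 6 + 0
  = 33
Equation: 3x - 2y + 2z = 33

3x - 2y + 2z = 33


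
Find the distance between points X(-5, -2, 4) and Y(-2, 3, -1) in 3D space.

d = √[(x₂-x₁)² + (y₂-y₁)² + (z₂-z₁)²]
  = √[3² + 5² + (-5)²]
  = √[9 + 25 + 25]
  = √59
  ≈ 7.681

7.681


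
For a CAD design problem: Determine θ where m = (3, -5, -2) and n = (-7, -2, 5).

m·n = 3·(-7) + (-5)·(-2) + (-2)·5 = -21 + 10 - 10 = -21
|m| = √(3² + (-5)² + (-2)²) = √38 ≈ 6.164
|n| = √((-7)² + (-2)² + 5²) = √78 ≈ 8.832
cos θ = (m·n)/(|m||n|) = -21/(6.164·8.832) ≈ -0.3857
θ = arccos(-0.3857) ≈ 112.7°

112.7°


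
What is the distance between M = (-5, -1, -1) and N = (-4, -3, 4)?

d = √[(x₂-x₁)² + (y₂-y₁)² + (z₂-z₁)²]
  = √[1² + (-2)² + 5²]
  = √[1 + 4 + 25]
  = √30
  ≈ 5.477

5.477


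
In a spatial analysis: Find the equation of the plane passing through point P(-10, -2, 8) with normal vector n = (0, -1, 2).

The plane through P with normal n = (a, b, c) satisfies n·(r - P) = 0,
i.e. ax + by + cz = a·x₀ + b·y₀ + c·z₀.
d = 0·(-10) + (-1)·(-2) + 2·8
  = 0 + 2 + 16
  = 18
Equation: -y + 2z = 18

-y + 2z = 18


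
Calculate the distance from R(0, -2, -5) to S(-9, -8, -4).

d = √[(x₂-x₁)² + (y₂-y₁)² + (z₂-z₁)²]
  = √[(-9)² + (-6)² + 1²]
  = √[81 + 36 + 1]
  = √118
  ≈ 10.86

10.86
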